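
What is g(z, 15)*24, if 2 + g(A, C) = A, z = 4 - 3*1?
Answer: -24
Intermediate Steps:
z = 1 (z = 4 - 3 = 1)
g(A, C) = -2 + A
g(z, 15)*24 = (-2 + 1)*24 = -1*24 = -24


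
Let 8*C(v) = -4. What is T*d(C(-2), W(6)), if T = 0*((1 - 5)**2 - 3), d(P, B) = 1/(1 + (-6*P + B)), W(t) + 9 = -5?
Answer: 0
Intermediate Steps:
W(t) = -14 (W(t) = -9 - 5 = -14)
C(v) = -1/2 (C(v) = (1/8)*(-4) = -1/2)
d(P, B) = 1/(1 + B - 6*P) (d(P, B) = 1/(1 + (B - 6*P)) = 1/(1 + B - 6*P))
T = 0 (T = 0*((-4)**2 - 3) = 0*(16 - 3) = 0*13 = 0)
T*d(C(-2), W(6)) = 0/(1 - 14 - 6*(-1/2)) = 0/(1 - 14 + 3) = 0/(-10) = 0*(-1/10) = 0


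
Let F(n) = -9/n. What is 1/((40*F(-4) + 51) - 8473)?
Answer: -1/8332 ≈ -0.00012002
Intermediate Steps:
1/((40*F(-4) + 51) - 8473) = 1/((40*(-9/(-4)) + 51) - 8473) = 1/((40*(-9*(-¼)) + 51) - 8473) = 1/((40*(9/4) + 51) - 8473) = 1/((90 + 51) - 8473) = 1/(141 - 8473) = 1/(-8332) = -1/8332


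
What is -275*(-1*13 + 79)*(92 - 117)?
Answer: 453750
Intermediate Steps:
-275*(-1*13 + 79)*(92 - 117) = -275*(-13 + 79)*(-25) = -18150*(-25) = -275*(-1650) = 453750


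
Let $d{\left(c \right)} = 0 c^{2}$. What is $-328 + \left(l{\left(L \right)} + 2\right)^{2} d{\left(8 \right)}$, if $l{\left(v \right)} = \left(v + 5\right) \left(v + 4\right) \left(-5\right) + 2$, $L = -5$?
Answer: $-328$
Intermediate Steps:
$l{\left(v \right)} = 2 - 5 \left(4 + v\right) \left(5 + v\right)$ ($l{\left(v \right)} = \left(5 + v\right) \left(4 + v\right) \left(-5\right) + 2 = \left(4 + v\right) \left(5 + v\right) \left(-5\right) + 2 = - 5 \left(4 + v\right) \left(5 + v\right) + 2 = 2 - 5 \left(4 + v\right) \left(5 + v\right)$)
$d{\left(c \right)} = 0$
$-328 + \left(l{\left(L \right)} + 2\right)^{2} d{\left(8 \right)} = -328 + \left(\left(-98 - -225 - 5 \left(-5\right)^{2}\right) + 2\right)^{2} \cdot 0 = -328 + \left(\left(-98 + 225 - 125\right) + 2\right)^{2} \cdot 0 = -328 + \left(2 + 2\right)^{2} \cdot 0 = -328 + 4^{2} \cdot 0 = -328 + 16 \cdot 0 = -328 + 0 = -328$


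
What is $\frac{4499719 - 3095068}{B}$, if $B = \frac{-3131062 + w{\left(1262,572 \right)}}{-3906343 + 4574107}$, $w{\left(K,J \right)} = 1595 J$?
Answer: $- \frac{156329228394}{369787} \approx -4.2276 \cdot 10^{5}$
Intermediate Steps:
$B = - \frac{369787}{111294}$ ($B = \frac{-3131062 + 1595 \cdot 572}{-3906343 + 4574107} = \frac{-3131062 + 912340}{667764} = \left(-2218722\right) \frac{1}{667764} = - \frac{369787}{111294} \approx -3.3226$)
$\frac{4499719 - 3095068}{B} = \frac{4499719 - 3095068}{- \frac{369787}{111294}} = 1404651 \left(- \frac{111294}{369787}\right) = - \frac{156329228394}{369787}$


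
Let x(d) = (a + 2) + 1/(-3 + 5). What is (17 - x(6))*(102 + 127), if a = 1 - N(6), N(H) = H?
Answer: 8931/2 ≈ 4465.5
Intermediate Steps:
a = -5 (a = 1 - 1*6 = 1 - 6 = -5)
x(d) = -5/2 (x(d) = (-5 + 2) + 1/(-3 + 5) = -3 + 1/2 = -5/2)
(17 - x(6))*(102 + 127) = (17 - 1*(-5/2))*(102 + 127) = (17 + 5/2)*229 = (39/2)*229 = 8931/2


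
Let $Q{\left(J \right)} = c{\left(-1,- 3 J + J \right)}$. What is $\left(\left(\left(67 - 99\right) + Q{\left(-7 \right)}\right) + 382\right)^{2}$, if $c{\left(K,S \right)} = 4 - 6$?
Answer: $121104$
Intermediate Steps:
$c{\left(K,S \right)} = -2$ ($c{\left(K,S \right)} = 4 - 6 = -2$)
$Q{\left(J \right)} = -2$
$\left(\left(\left(67 - 99\right) + Q{\left(-7 \right)}\right) + 382\right)^{2} = \left(\left(\left(67 - 99\right) - 2\right) + 382\right)^{2} = \left(\left(-32 - 2\right) + 382\right)^{2} = \left(-34 + 382\right)^{2} = 348^{2} = 121104$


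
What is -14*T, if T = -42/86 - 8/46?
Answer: 9170/989 ≈ 9.2720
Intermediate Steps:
T = -655/989 (T = -42*1/86 - 8*1/46 = -21/43 - 4/23 = -655/989 ≈ -0.66228)
-14*T = -14*(-655/989) = 9170/989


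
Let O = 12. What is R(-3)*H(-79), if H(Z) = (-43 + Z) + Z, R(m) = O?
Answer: -2412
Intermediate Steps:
R(m) = 12
H(Z) = -43 + 2*Z
R(-3)*H(-79) = 12*(-43 + 2*(-79)) = 12*(-43 - 158) = 12*(-201) = -2412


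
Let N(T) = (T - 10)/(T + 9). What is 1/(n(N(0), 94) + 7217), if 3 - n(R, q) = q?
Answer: 1/7126 ≈ 0.00014033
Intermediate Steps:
N(T) = (-10 + T)/(9 + T)
n(R, q) = 3 - q
1/(n(N(0), 94) + 7217) = 1/((3 - 1*94) + 7217) = 1/((3 - 94) + 7217) = 1/(-91 + 7217) = 1/7126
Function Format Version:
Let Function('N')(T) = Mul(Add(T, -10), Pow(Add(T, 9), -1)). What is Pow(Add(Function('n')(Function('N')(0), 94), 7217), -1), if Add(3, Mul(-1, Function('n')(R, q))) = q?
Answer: Rational(1, 7126) ≈ 0.00014033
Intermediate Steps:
Function('N')(T) = Mul(Pow(Add(9, T), -1), Add(-10, T)) (Function('N')(T) = Mul(Add(-10, T), Pow(Add(9, T), -1)) = Mul(Pow(Add(9, T), -1), Add(-10, T)))
Function('n')(R, q) = Add(3, Mul(-1, q))
Pow(Add(Function('n')(Function('N')(0), 94), 7217), -1) = Pow(Add(Add(3, Mul(-1, 94)), 7217), -1) = Pow(Add(Add(3, -94), 7217), -1) = Pow(Add(-91, 7217), -1) = Pow(7126, -1) = Rational(1, 7126)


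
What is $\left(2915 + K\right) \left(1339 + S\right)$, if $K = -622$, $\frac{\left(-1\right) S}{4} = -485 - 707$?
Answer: $14003351$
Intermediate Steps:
$S = 4768$ ($S = - 4 \left(-485 - 707\right) = \left(-4\right) \left(-1192\right) = 4768$)
$\left(2915 + K\right) \left(1339 + S\right) = \left(2915 - 622\right) \left(1339 + 4768\right) = 2293 \cdot 6107 = 14003351$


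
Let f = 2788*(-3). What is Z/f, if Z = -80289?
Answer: 26763/2788 ≈ 9.5993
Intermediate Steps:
f = -8364
Z/f = -80289/(-8364) = -80289*(-1/8364) = 26763/2788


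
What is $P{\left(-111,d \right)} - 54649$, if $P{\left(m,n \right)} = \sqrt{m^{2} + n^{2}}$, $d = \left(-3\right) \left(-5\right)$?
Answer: $-54649 + 3 \sqrt{1394} \approx -54537.0$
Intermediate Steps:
$d = 15$
$P{\left(-111,d \right)} - 54649 = \sqrt{\left(-111\right)^{2} + 15^{2}} - 54649 = \sqrt{12321 + 225} - 54649 = \sqrt{12546} - 54649 = 3 \sqrt{1394} - 54649 = -54649 + 3 \sqrt{1394}$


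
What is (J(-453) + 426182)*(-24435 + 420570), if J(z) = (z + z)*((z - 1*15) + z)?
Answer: 499370950080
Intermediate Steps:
J(z) = 2*z*(-15 + 2*z) (J(z) = (2*z)*((z - 15) + z) = (2*z)*((-15 + z) + z) = (2*z)*(-15 + 2*z) = 2*z*(-15 + 2*z))
(J(-453) + 426182)*(-24435 + 420570) = (2*(-453)*(-15 + 2*(-453)) + 426182)*(-24435 + 420570) = (2*(-453)*(-15 - 906) + 426182)*396135 = (2*(-453)*(-921) + 426182)*396135 = (834426 + 426182)*396135 = 1260608*396135 = 499370950080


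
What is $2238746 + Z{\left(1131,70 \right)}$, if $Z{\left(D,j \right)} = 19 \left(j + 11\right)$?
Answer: $2240285$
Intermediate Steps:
$Z{\left(D,j \right)} = 209 + 19 j$ ($Z{\left(D,j \right)} = 19 \left(11 + j\right) = 209 + 19 j$)
$2238746 + Z{\left(1131,70 \right)} = 2238746 + \left(209 + 19 \cdot 70\right) = 2238746 + \left(209 + 1330\right) = 2238746 + 1539 = 2240285$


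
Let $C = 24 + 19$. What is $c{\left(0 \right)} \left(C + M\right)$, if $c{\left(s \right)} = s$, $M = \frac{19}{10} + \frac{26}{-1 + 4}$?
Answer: $0$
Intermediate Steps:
$C = 43$
$M = \frac{317}{30}$ ($M = 19 \cdot \frac{1}{10} + \frac{26}{3} = \frac{19}{10} + 26 \cdot \frac{1}{3} = \frac{19}{10} + \frac{26}{3} = \frac{317}{30} \approx 10.567$)
$c{\left(0 \right)} \left(C + M\right) = 0 \left(43 + \frac{317}{30}\right) = 0 \cdot \frac{1607}{30} = 0$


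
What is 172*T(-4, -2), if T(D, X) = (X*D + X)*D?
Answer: -4128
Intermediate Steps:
T(D, X) = D*(X + D*X) (T(D, X) = (D*X + X)*D = (X + D*X)*D = D*(X + D*X))
172*T(-4, -2) = 172*(-4*(-2)*(1 - 4)) = 172*(-4*(-2)*(-3)) = 172*(-24) = -4128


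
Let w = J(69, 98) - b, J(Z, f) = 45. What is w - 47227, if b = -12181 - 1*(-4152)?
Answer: -39153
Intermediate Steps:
b = -8029 (b = -12181 + 4152 = -8029)
w = 8074 (w = 45 - 1*(-8029) = 45 + 8029 = 8074)
w - 47227 = 8074 - 47227 = -39153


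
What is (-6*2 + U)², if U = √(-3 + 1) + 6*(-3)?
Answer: (30 - I*√2)² ≈ 898.0 - 84.853*I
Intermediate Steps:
U = -18 + I*√2 (U = √(-2) - 18 = I*√2 - 18 = -18 + I*√2 ≈ -18.0 + 1.4142*I)
(-6*2 + U)² = (-6*2 + (-18 + I*√2))² = (-12 + (-18 + I*√2))² = (-30 + I*√2)²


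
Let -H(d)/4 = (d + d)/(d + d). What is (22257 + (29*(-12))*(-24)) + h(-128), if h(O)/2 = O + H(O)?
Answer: 30345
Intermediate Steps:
H(d) = -4 (H(d) = -4*(d + d)/(d + d) = -4*2*d/(2*d) = -4*2*d*1/(2*d) = -4*1 = -4)
h(O) = -8 + 2*O (h(O) = 2*(O - 4) = 2*(-4 + O) = -8 + 2*O)
(22257 + (29*(-12))*(-24)) + h(-128) = (22257 + (29*(-12))*(-24)) + (-8 + 2*(-128)) = (22257 - 348*(-24)) + (-8 - 256) = (22257 + 8352) - 264 = 30609 - 264 = 30345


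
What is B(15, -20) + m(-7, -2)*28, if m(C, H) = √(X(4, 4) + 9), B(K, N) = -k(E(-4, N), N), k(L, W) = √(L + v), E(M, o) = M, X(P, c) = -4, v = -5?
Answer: -3*I + 28*√5 ≈ 62.61 - 3.0*I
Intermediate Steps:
k(L, W) = √(-5 + L) (k(L, W) = √(L - 5) = √(-5 + L))
B(K, N) = -3*I (B(K, N) = -√(-5 - 4) = -√(-9) = -3*I)
m(C, H) = √5 (m(C, H) = √(-4 + 9) = √5)
B(15, -20) + m(-7, -2)*28 = -3*I + √5*28 = -3*I + 28*√5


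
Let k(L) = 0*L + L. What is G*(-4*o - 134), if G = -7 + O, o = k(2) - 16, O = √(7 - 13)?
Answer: 546 - 78*I*√6 ≈ 546.0 - 191.06*I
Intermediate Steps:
k(L) = L (k(L) = 0 + L = L)
O = I*√6 (O = √(-6) = I*√6 ≈ 2.4495*I)
o = -14 (o = 2 - 16 = -14)
G = -7 + I*√6 ≈ -7.0 + 2.4495*I
G*(-4*o - 134) = (-7 + I*√6)*(-4*(-14) - 134) = (-7 + I*√6)*(56 - 134) = (-7 + I*√6)*(-78) = 546 - 78*I*√6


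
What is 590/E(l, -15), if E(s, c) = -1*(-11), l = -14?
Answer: 590/11 ≈ 53.636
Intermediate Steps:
E(s, c) = 11
590/E(l, -15) = 590/11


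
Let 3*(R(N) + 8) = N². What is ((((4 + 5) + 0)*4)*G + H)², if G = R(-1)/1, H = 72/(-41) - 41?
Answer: 170798761/1681 ≈ 1.0161e+5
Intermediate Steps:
R(N) = -8 + N²/3
H = -1753/41 (H = 72*(-1/41) - 41 = -72/41 - 41 = -1753/41 ≈ -42.756)
G = -23/3 (G = (-8 + (⅓)*(-1)²)/1 = (-8 + (⅓)*1)*1 = (-8 + ⅓)*1 = -23/3*1 = -23/3 ≈ -7.6667)
((((4 + 5) + 0)*4)*G + H)² = ((((4 + 5) + 0)*4)*(-23/3) - 1753/41)² = (((9 + 0)*4)*(-23/3) - 1753/41)² = ((9*4)*(-23/3) - 1753/41)² = (36*(-23/3) - 1753/41)² = (-276 - 1753/41)² = (-13069/41)² = 170798761/1681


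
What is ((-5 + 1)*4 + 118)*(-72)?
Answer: -7344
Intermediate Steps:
((-5 + 1)*4 + 118)*(-72) = (-4*4 + 118)*(-72) = (-16 + 118)*(-72) = 102*(-72) = -7344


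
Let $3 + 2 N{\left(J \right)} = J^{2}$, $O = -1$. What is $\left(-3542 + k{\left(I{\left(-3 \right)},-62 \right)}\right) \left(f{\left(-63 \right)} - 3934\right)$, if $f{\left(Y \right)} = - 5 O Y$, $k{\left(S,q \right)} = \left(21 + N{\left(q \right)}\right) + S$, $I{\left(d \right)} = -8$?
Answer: $\frac{13669033}{2} \approx 6.8345 \cdot 10^{6}$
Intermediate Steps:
$N{\left(J \right)} = - \frac{3}{2} + \frac{J^{2}}{2}$
$k{\left(S,q \right)} = \frac{39}{2} + S + \frac{q^{2}}{2}$ ($k{\left(S,q \right)} = \left(21 + \left(- \frac{3}{2} + \frac{q^{2}}{2}\right)\right) + S = \left(\frac{39}{2} + \frac{q^{2}}{2}\right) + S = \frac{39}{2} + S + \frac{q^{2}}{2}$)
$f{\left(Y \right)} = 5 Y$ ($f{\left(Y \right)} = \left(-5\right) \left(-1\right) Y = 5 Y$)
$\left(-3542 + k{\left(I{\left(-3 \right)},-62 \right)}\right) \left(f{\left(-63 \right)} - 3934\right) = \left(-3542 + \left(\frac{39}{2} - 8 + \frac{\left(-62\right)^{2}}{2}\right)\right) \left(5 \left(-63\right) - 3934\right) = \left(-3542 + \left(\frac{39}{2} - 8 + \frac{1}{2} \cdot 3844\right)\right) \left(-315 - 3934\right) = \left(-3542 + \left(\frac{39}{2} - 8 + 1922\right)\right) \left(-4249\right) = \left(-3542 + \frac{3867}{2}\right) \left(-4249\right) = \left(- \frac{3217}{2}\right) \left(-4249\right) = \frac{13669033}{2}$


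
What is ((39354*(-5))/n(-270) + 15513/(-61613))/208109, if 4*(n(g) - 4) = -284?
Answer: 12122550639/859088727739 ≈ 0.014111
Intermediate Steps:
n(g) = -67 (n(g) = 4 + (¼)*(-284) = 4 - 71 = -67)
((39354*(-5))/n(-270) + 15513/(-61613))/208109 = ((39354*(-5))/(-67) + 15513/(-61613))/208109 = (-196770*(-1/67) + 15513*(-1/61613))*(1/208109) = (196770/67 - 15513/61613)*(1/208109) = (12122550639/4128071)*(1/208109) = 12122550639/859088727739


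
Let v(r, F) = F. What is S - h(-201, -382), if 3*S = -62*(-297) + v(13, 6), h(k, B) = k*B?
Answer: -70642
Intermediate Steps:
h(k, B) = B*k
S = 6140 (S = (-62*(-297) + 6)/3 = (18414 + 6)/3 = (1/3)*18420 = 6140)
S - h(-201, -382) = 6140 - (-382)*(-201) = 6140 - 1*76782 = 6140 - 76782 = -70642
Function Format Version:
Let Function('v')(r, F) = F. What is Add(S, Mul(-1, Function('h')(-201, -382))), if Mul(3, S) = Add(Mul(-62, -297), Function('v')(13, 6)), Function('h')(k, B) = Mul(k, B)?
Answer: -70642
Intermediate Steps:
Function('h')(k, B) = Mul(B, k)
S = 6140 (S = Mul(Rational(1, 3), Add(Mul(-62, -297), 6)) = Mul(Rational(1, 3), Add(18414, 6)) = Mul(Rational(1, 3), 18420) = 6140)
Add(S, Mul(-1, Function('h')(-201, -382))) = Add(6140, Mul(-1, Mul(-382, -201))) = Add(6140, Mul(-1, 76782)) = Add(6140, -76782) = -70642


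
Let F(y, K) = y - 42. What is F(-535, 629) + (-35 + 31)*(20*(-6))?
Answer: -97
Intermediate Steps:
F(y, K) = -42 + y
F(-535, 629) + (-35 + 31)*(20*(-6)) = (-42 - 535) + (-35 + 31)*(20*(-6)) = -577 - 4*(-120) = -577 + 480 = -97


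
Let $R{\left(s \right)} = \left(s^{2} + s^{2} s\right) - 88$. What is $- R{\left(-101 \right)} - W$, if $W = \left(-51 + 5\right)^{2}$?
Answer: $1018072$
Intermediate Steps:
$R{\left(s \right)} = -88 + s^{2} + s^{3}$ ($R{\left(s \right)} = \left(s^{2} + s^{3}\right) - 88 = -88 + s^{2} + s^{3}$)
$W = 2116$ ($W = \left(-46\right)^{2} = 2116$)
$- R{\left(-101 \right)} - W = - (-88 + \left(-101\right)^{2} + \left(-101\right)^{3}) - 2116 = - (-88 + 10201 - 1030301) - 2116 = \left(-1\right) \left(-1020188\right) - 2116 = 1020188 - 2116 = 1018072$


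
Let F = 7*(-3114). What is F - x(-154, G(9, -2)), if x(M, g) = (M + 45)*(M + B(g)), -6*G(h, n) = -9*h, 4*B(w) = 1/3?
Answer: -462899/12 ≈ -38575.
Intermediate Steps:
B(w) = 1/12 (B(w) = (¼)/3 = (¼)*(⅓) = 1/12)
G(h, n) = 3*h/2 (G(h, n) = -(-3)*h/2 = 3*h/2)
F = -21798
x(M, g) = (45 + M)*(1/12 + M) (x(M, g) = (M + 45)*(M + 1/12) = (45 + M)*(1/12 + M))
F - x(-154, G(9, -2)) = -21798 - (15/4 + (-154)² + (541/12)*(-154)) = -21798 - (15/4 + 23716 - 41657/6) = -21798 - 1*201323/12 = -21798 - 201323/12 = -462899/12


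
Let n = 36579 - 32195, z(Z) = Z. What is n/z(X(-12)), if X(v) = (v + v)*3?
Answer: -548/9 ≈ -60.889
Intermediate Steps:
X(v) = 6*v (X(v) = (2*v)*3 = 6*v)
n = 4384
n/z(X(-12)) = 4384/((6*(-12))) = 4384/(-72) = 4384*(-1/72) = -548/9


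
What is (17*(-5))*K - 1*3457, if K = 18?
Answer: -4987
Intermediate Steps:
(17*(-5))*K - 1*3457 = (17*(-5))*18 - 1*3457 = -85*18 - 3457 = -1530 - 3457 = -4987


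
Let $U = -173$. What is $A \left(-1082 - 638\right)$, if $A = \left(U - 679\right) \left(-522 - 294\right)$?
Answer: $-1195799040$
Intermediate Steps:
$A = 695232$ ($A = \left(-173 - 679\right) \left(-522 - 294\right) = \left(-852\right) \left(-816\right) = 695232$)
$A \left(-1082 - 638\right) = 695232 \left(-1082 - 638\right) = 695232 \left(-1720\right) = -1195799040$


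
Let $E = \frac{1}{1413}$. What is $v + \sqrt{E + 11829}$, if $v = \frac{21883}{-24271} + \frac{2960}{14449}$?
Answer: $- \frac{244345307}{350691679} + \frac{\sqrt{2624157346}}{471} \approx 108.06$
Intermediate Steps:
$E = \frac{1}{1413} \approx 0.00070771$
$v = - \frac{244345307}{350691679}$ ($v = 21883 \left(- \frac{1}{24271}\right) + 2960 \cdot \frac{1}{14449} = - \frac{21883}{24271} + \frac{2960}{14449} = - \frac{244345307}{350691679} \approx -0.69675$)
$v + \sqrt{E + 11829} = - \frac{244345307}{350691679} + \sqrt{\frac{1}{1413} + 11829} = - \frac{244345307}{350691679} + \sqrt{\frac{16714378}{1413}} = - \frac{244345307}{350691679} + \frac{\sqrt{2624157346}}{471}$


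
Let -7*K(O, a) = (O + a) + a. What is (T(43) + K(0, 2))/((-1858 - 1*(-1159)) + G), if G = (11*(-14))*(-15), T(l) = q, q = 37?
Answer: 85/3759 ≈ 0.022612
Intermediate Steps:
K(O, a) = -2*a/7 - O/7 (K(O, a) = -((O + a) + a)/7 = -(O + 2*a)/7 = -2*a/7 - O/7)
T(l) = 37
G = 2310 (G = -154*(-15) = 2310)
(T(43) + K(0, 2))/((-1858 - 1*(-1159)) + G) = (37 + (-2/7*2 - ⅐*0))/((-1858 - 1*(-1159)) + 2310) = (37 + (-4/7 + 0))/((-1858 + 1159) + 2310) = (37 - 4/7)/(-699 + 2310) = (255/7)/1611 = (255/7)*(1/1611) = 85/3759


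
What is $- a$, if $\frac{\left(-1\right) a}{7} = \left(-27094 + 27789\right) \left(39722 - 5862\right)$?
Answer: $164728900$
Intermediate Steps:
$a = -164728900$ ($a = - 7 \left(-27094 + 27789\right) \left(39722 - 5862\right) = - 7 \cdot 695 \cdot 33860 = \left(-7\right) 23532700 = -164728900$)
$- a = \left(-1\right) \left(-164728900\right) = 164728900$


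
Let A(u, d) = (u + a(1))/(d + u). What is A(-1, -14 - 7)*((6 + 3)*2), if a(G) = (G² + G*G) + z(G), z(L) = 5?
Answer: -54/11 ≈ -4.9091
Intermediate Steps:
a(G) = 5 + 2*G² (a(G) = (G² + G*G) + 5 = (G² + G²) + 5 = 2*G² + 5 = 5 + 2*G²)
A(u, d) = (7 + u)/(d + u) (A(u, d) = (u + (5 + 2*1²))/(d + u) = (u + (5 + 2*1))/(d + u) = (u + (5 + 2))/(d + u) = (u + 7)/(d + u) = (7 + u)/(d + u))
A(-1, -14 - 7)*((6 + 3)*2) = ((7 - 1)/((-14 - 7) - 1))*((6 + 3)*2) = (6/(-21 - 1))*(9*2) = (6/(-22))*18 = -1/22*6*18 = -3/11*18 = -54/11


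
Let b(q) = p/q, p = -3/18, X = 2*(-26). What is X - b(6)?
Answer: -1871/36 ≈ -51.972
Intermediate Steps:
X = -52
p = -1/6 (p = -3*1/18 = -1/6 ≈ -0.16667)
b(q) = -1/(6*q)
X - b(6) = -52 - (-1)/(6*6) = -52 - 1*(-1/36) = -52 + 1/36 = -1871/36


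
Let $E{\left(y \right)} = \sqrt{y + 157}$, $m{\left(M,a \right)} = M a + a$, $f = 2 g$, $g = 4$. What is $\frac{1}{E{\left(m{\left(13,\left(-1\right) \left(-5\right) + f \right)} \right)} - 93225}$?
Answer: $- \frac{275}{25636874} - \frac{\sqrt{339}}{8690900286} \approx -1.0729 \cdot 10^{-5}$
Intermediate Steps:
$f = 8$ ($f = 2 \cdot 4 = 8$)
$m{\left(M,a \right)} = a + M a$
$E{\left(y \right)} = \sqrt{157 + y}$
$\frac{1}{E{\left(m{\left(13,\left(-1\right) \left(-5\right) + f \right)} \right)} - 93225} = \frac{1}{\sqrt{157 + \left(\left(-1\right) \left(-5\right) + 8\right) \left(1 + 13\right)} - 93225} = \frac{1}{\sqrt{157 + \left(5 + 8\right) 14} - 93225} = \frac{1}{\sqrt{157 + 13 \cdot 14} - 93225} = \frac{1}{\sqrt{157 + 182} - 93225} = \frac{1}{\sqrt{339} - 93225} = \frac{1}{-93225 + \sqrt{339}}$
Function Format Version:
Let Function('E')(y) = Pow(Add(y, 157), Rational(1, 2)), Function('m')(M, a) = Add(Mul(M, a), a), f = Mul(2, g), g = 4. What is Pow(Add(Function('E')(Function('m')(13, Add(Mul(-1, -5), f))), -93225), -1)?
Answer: Add(Rational(-275, 25636874), Mul(Rational(-1, 8690900286), Pow(339, Rational(1, 2)))) ≈ -1.0729e-5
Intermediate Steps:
f = 8 (f = Mul(2, 4) = 8)
Function('m')(M, a) = Add(a, Mul(M, a))
Function('E')(y) = Pow(Add(157, y), Rational(1, 2))
Pow(Add(Function('E')(Function('m')(13, Add(Mul(-1, -5), f))), -93225), -1) = Pow(Add(Pow(Add(157, Mul(Add(Mul(-1, -5), 8), Add(1, 13))), Rational(1, 2)), -93225), -1) = Pow(Add(Pow(Add(157, Mul(Add(5, 8), 14)), Rational(1, 2)), -93225), -1) = Pow(Add(Pow(Add(157, Mul(13, 14)), Rational(1, 2)), -93225), -1) = Pow(Add(Pow(Add(157, 182), Rational(1, 2)), -93225), -1) = Pow(Add(Pow(339, Rational(1, 2)), -93225), -1) = Pow(Add(-93225, Pow(339, Rational(1, 2))), -1)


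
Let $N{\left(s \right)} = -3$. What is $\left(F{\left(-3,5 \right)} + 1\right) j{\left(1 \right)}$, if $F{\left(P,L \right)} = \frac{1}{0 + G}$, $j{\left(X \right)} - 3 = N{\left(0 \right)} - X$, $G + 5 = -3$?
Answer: $- \frac{7}{8} \approx -0.875$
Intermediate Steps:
$G = -8$ ($G = -5 - 3 = -8$)
$j{\left(X \right)} = - X$ ($j{\left(X \right)} = 3 - \left(3 + X\right) = - X$)
$F{\left(P,L \right)} = - \frac{1}{8}$ ($F{\left(P,L \right)} = \frac{1}{0 - 8} = \frac{1}{-8} = - \frac{1}{8}$)
$\left(F{\left(-3,5 \right)} + 1\right) j{\left(1 \right)} = \left(- \frac{1}{8} + 1\right) \left(\left(-1\right) 1\right) = \frac{7}{8} \left(-1\right) = - \frac{7}{8}$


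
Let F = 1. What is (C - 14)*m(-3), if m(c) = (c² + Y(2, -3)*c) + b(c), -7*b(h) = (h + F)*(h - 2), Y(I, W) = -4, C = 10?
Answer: -548/7 ≈ -78.286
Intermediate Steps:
b(h) = -(1 + h)*(-2 + h)/7 (b(h) = -(h + 1)*(h - 2)/7 = -(1 + h)*(-2 + h)/7)
m(c) = 2/7 - 27*c/7 + 6*c²/7 (m(c) = (c² - 4*c) + (2/7 - c²/7 + c/7) = 2/7 - 27*c/7 + 6*c²/7)
(C - 14)*m(-3) = (10 - 14)*(2/7 - 27/7*(-3) + (6/7)*(-3)²) = -4*(2/7 + 81/7 + (6/7)*9) = -4*(2/7 + 81/7 + 54/7) = -4*137/7 = -548/7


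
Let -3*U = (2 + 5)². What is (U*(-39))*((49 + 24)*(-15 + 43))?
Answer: 1302028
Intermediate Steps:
U = -49/3 (U = -(2 + 5)²/3 = -⅓*7² = -⅓*49 = -49/3 ≈ -16.333)
(U*(-39))*((49 + 24)*(-15 + 43)) = (-49/3*(-39))*((49 + 24)*(-15 + 43)) = 637*(73*28) = 637*2044 = 1302028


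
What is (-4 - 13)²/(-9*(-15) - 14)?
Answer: 289/121 ≈ 2.3884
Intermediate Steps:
(-4 - 13)²/(-9*(-15) - 14) = (-17)²/(135 - 14) = 289/121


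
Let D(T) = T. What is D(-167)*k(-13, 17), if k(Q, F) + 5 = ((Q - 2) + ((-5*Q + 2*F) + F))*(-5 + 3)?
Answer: 34569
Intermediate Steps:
k(Q, F) = -1 - 6*F + 8*Q (k(Q, F) = -5 + ((Q - 2) + ((-5*Q + 2*F) + F))*(-5 + 3) = -5 + ((-2 + Q) + (-5*Q + 3*F))*(-2) = -5 + (-2 - 4*Q + 3*F)*(-2) = -5 + (4 - 6*F + 8*Q) = -1 - 6*F + 8*Q)
D(-167)*k(-13, 17) = -167*(-1 - 6*17 + 8*(-13)) = -167*(-1 - 102 - 104) = -167*(-207) = 34569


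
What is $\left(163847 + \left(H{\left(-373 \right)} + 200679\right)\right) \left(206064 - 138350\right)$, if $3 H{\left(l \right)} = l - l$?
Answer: $24683513564$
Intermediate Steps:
$H{\left(l \right)} = 0$ ($H{\left(l \right)} = \frac{l - l}{3} = \frac{1}{3} \cdot 0 = 0$)
$\left(163847 + \left(H{\left(-373 \right)} + 200679\right)\right) \left(206064 - 138350\right) = \left(163847 + \left(0 + 200679\right)\right) \left(206064 - 138350\right) = \left(163847 + 200679\right) 67714 = 364526 \cdot 67714 = 24683513564$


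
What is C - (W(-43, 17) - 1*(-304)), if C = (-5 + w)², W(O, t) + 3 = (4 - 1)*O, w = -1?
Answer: -136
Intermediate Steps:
W(O, t) = -3 + 3*O (W(O, t) = -3 + (4 - 1)*O = -3 + 3*O)
C = 36 (C = (-5 - 1)² = (-6)² = 36)
C - (W(-43, 17) - 1*(-304)) = 36 - ((-3 + 3*(-43)) - 1*(-304)) = 36 - ((-3 - 129) + 304) = 36 - (-132 + 304) = 36 - 1*172 = 36 - 172 = -136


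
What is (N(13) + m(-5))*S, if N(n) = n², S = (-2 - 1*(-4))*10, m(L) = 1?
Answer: 3400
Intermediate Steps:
S = 20 (S = (-2 + 4)*10 = 2*10 = 20)
(N(13) + m(-5))*S = (13² + 1)*20 = (169 + 1)*20 = 170*20 = 3400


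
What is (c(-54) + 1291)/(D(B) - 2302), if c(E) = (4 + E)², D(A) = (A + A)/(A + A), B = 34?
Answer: -3791/2301 ≈ -1.6475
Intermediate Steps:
D(A) = 1 (D(A) = (2*A)/((2*A)) = (2*A)*(1/(2*A)) = 1)
(c(-54) + 1291)/(D(B) - 2302) = ((4 - 54)² + 1291)/(1 - 2302) = ((-50)² + 1291)/(-2301) = (2500 + 1291)*(-1/2301) = 3791*(-1/2301) = -3791/2301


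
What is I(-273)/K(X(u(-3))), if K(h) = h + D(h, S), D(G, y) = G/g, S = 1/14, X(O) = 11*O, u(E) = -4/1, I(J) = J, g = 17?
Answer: 1547/264 ≈ 5.8598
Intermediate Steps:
u(E) = -4 (u(E) = -4*1 = -4)
S = 1/14 ≈ 0.071429
D(G, y) = G/17
K(h) = 18*h/17 (K(h) = h + h/17 = 18*h/17)
I(-273)/K(X(u(-3))) = -273/(18*(11*(-4))/17) = -273/((18/17)*(-44)) = -273/(-792/17) = -273*(-17/792) = 1547/264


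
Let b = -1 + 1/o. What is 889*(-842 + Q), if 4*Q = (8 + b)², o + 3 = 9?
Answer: -106145711/144 ≈ -7.3712e+5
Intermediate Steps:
o = 6 (o = -3 + 9 = 6)
b = -⅚ (b = -1 + 1/6 = -1 + ⅙ = -⅚ ≈ -0.83333)
Q = 1849/144 (Q = (8 - ⅚)²/4 = (43/6)²/4 = (¼)*(1849/36) = 1849/144 ≈ 12.840)
889*(-842 + Q) = 889*(-842 + 1849/144) = 889*(-119399/144) = -106145711/144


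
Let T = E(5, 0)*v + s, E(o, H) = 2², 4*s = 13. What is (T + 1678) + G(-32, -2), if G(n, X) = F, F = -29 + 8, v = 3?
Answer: 6689/4 ≈ 1672.3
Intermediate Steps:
s = 13/4 (s = (¼)*13 = 13/4 ≈ 3.2500)
F = -21
G(n, X) = -21
E(o, H) = 4
T = 61/4 (T = 4*3 + 13/4 = 12 + 13/4 = 61/4 ≈ 15.250)
(T + 1678) + G(-32, -2) = (61/4 + 1678) - 21 = 6773/4 - 21 = 6689/4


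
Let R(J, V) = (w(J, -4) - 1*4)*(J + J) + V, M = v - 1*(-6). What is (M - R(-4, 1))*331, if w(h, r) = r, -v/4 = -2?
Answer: -16881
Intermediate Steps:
v = 8 (v = -4*(-2) = 8)
M = 14 (M = 8 - 1*(-6) = 8 + 6 = 14)
R(J, V) = V - 16*J (R(J, V) = (-4 - 1*4)*(J + J) + V = (-4 - 4)*(2*J) + V = -16*J + V = V - 16*J)
(M - R(-4, 1))*331 = (14 - (1 - 16*(-4)))*331 = (14 - (1 + 64))*331 = (14 - 1*65)*331 = (14 - 65)*331 = -51*331 = -16881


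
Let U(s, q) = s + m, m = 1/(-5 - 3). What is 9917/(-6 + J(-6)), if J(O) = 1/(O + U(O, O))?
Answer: -961949/590 ≈ -1630.4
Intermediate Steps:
m = -⅛ (m = 1/(-8) = -⅛ ≈ -0.12500)
U(s, q) = -⅛ + s (U(s, q) = s - ⅛ = -⅛ + s)
J(O) = 1/(-⅛ + 2*O) (J(O) = 1/(O + (-⅛ + O)) = 1/(-⅛ + 2*O))
9917/(-6 + J(-6)) = 9917/(-6 + 8/(-1 + 16*(-6))) = 9917/(-6 + 8/(-1 - 96)) = 9917/(-6 + 8/(-97)) = 9917/(-6 + 8*(-1/97)) = 9917/(-6 - 8/97) = 9917/(-590/97) = -97/590*9917 = -961949/590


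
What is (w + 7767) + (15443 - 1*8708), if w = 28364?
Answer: 42866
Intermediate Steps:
(w + 7767) + (15443 - 1*8708) = (28364 + 7767) + (15443 - 1*8708) = 36131 + (15443 - 8708) = 36131 + 6735 = 42866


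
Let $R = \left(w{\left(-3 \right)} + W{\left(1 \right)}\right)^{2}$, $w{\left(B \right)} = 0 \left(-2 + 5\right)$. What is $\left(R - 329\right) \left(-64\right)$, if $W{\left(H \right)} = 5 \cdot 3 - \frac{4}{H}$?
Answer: $13312$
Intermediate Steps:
$w{\left(B \right)} = 0$ ($w{\left(B \right)} = 0 \cdot 3 = 0$)
$W{\left(H \right)} = 15 - \frac{4}{H}$
$R = 121$ ($R = \left(0 + \left(15 - \frac{4}{1}\right)\right)^{2} = \left(0 + \left(15 - 4\right)\right)^{2} = \left(0 + 11\right)^{2} = 11^{2} = 121$)
$\left(R - 329\right) \left(-64\right) = \left(121 - 329\right) \left(-64\right) = \left(-208\right) \left(-64\right) = 13312$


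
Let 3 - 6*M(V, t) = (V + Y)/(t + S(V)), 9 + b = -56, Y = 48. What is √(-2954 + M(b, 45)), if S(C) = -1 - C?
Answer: I*√315812022/327 ≈ 54.346*I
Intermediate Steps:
b = -65 (b = -9 - 56 = -65)
M(V, t) = ½ - (48 + V)/(6*(-1 + t - V)) (M(V, t) = ½ - (V + 48)/(6*(t + (-1 - V))) = ½ - (48 + V)/(6*(-1 + t - V)))
√(-2954 + M(b, 45)) = √(-2954 + (51 - 3*45 + 4*(-65))/(6*(1 - 65 - 1*45))) = √(-2954 + (51 - 135 - 260)/(6*(1 - 65 - 45))) = √(-2954 + (⅙)*(-344)/(-109)) = √(-2954 + (⅙)*(-1/109)*(-344)) = √(-2954 + 172/327) = √(-965786/327) = I*√315812022/327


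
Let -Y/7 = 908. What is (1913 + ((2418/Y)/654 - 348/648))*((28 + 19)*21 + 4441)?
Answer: 48545267607805/4676427 ≈ 1.0381e+7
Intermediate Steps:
Y = -6356 (Y = -7*908 = -6356)
(1913 + ((2418/Y)/654 - 348/648))*((28 + 19)*21 + 4441) = (1913 + ((2418/(-6356))/654 - 348/648))*((28 + 19)*21 + 4441) = (1913 + ((2418*(-1/6356))*(1/654) - 348*1/648))*(47*21 + 4441) = (1913 + (-1209/3178*1/654 - 29/54))*(987 + 4441) = (1913 + (-403/692804 - 29/54))*5428 = (1913 - 10056539/18705708)*5428 = (35773962865/18705708)*5428 = 48545267607805/4676427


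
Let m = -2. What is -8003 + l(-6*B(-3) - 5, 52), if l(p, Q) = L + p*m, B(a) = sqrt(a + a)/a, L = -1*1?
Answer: -7994 - 4*I*sqrt(6) ≈ -7994.0 - 9.798*I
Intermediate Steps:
L = -1
B(a) = sqrt(2)/sqrt(a) (B(a) = sqrt(2*a)/a = (sqrt(2)*sqrt(a))/a = sqrt(2)/sqrt(a))
l(p, Q) = -1 - 2*p (l(p, Q) = -1 + p*(-2) = -1 - 2*p)
-8003 + l(-6*B(-3) - 5, 52) = -8003 + (-1 - 2*(-6*sqrt(2)/sqrt(-3) - 5)) = -8003 + (-1 - 2*(-6*sqrt(2)*(-I*sqrt(3)/3) - 5)) = -8003 + (-1 - 2*(-(-2)*I*sqrt(6) - 5)) = -8003 + (-1 - 2*(2*I*sqrt(6) - 5)) = -8003 + (-1 - 2*(-5 + 2*I*sqrt(6))) = -8003 + (-1 + (10 - 4*I*sqrt(6))) = -8003 + (9 - 4*I*sqrt(6)) = -7994 - 4*I*sqrt(6)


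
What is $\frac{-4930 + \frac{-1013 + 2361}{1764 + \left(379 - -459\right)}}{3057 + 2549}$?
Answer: $- \frac{3206628}{3646703} \approx -0.87932$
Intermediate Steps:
$\frac{-4930 + \frac{-1013 + 2361}{1764 + \left(379 - -459\right)}}{3057 + 2549} = \frac{-4930 + \frac{1348}{1764 + \left(379 + 459\right)}}{5606} = \left(-4930 + \frac{1348}{1764 + 838}\right) \frac{1}{5606} = \left(-4930 + \frac{1348}{2602}\right) \frac{1}{5606} = \left(-4930 + 1348 \cdot \frac{1}{2602}\right) \frac{1}{5606} = \left(-4930 + \frac{674}{1301}\right) \frac{1}{5606} = \left(- \frac{6413256}{1301}\right) \frac{1}{5606} = - \frac{3206628}{3646703}$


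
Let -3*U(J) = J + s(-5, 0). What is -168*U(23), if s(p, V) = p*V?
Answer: 1288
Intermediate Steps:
s(p, V) = V*p
U(J) = -J/3 (U(J) = -(J + 0*(-5))/3 = -(J + 0)/3 = -J/3)
-168*U(23) = -(-56)*23 = -168*(-23/3) = 1288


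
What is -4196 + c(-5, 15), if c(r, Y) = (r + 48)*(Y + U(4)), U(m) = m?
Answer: -3379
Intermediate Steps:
c(r, Y) = (4 + Y)*(48 + r) (c(r, Y) = (r + 48)*(Y + 4) = (48 + r)*(4 + Y) = (4 + Y)*(48 + r))
-4196 + c(-5, 15) = -4196 + (192 + 4*(-5) + 48*15 + 15*(-5)) = -4196 + (192 - 20 + 720 - 75) = -4196 + 817 = -3379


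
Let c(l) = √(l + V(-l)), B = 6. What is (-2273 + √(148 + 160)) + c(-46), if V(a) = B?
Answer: -2273 + 2*√77 + 2*I*√10 ≈ -2255.4 + 6.3246*I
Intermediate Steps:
V(a) = 6
c(l) = √(6 + l) (c(l) = √(l + 6) = √(6 + l))
(-2273 + √(148 + 160)) + c(-46) = (-2273 + √(148 + 160)) + √(6 - 46) = (-2273 + √308) + √(-40) = (-2273 + 2*√77) + 2*I*√10 = -2273 + 2*√77 + 2*I*√10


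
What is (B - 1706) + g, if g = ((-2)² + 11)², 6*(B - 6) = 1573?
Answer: -7277/6 ≈ -1212.8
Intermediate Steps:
B = 1609/6 (B = 6 + (⅙)*1573 = 6 + 1573/6 = 1609/6 ≈ 268.17)
g = 225 (g = (4 + 11)² = 15² = 225)
(B - 1706) + g = (1609/6 - 1706) + 225 = -8627/6 + 225 = -7277/6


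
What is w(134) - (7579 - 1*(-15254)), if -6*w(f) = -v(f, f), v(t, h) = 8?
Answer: -68495/3 ≈ -22832.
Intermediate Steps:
w(f) = 4/3 (w(f) = -(-1)*8/6 = -1/6*(-8) = 4/3)
w(134) - (7579 - 1*(-15254)) = 4/3 - (7579 - 1*(-15254)) = 4/3 - (7579 + 15254) = 4/3 - 1*22833 = 4/3 - 22833 = -68495/3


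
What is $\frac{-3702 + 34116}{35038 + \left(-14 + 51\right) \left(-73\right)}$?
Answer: $\frac{10138}{10779} \approx 0.94053$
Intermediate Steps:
$\frac{-3702 + 34116}{35038 + \left(-14 + 51\right) \left(-73\right)} = \frac{30414}{35038 + 37 \left(-73\right)} = \frac{30414}{35038 - 2701} = \frac{30414}{32337} = 30414 \cdot \frac{1}{32337} = \frac{10138}{10779}$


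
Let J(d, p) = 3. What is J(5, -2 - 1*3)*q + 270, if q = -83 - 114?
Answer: -321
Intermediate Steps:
q = -197
J(5, -2 - 1*3)*q + 270 = 3*(-197) + 270 = -591 + 270 = -321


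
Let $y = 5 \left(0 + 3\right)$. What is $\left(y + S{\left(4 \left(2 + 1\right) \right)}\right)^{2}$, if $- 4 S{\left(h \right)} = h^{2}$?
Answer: $441$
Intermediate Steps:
$S{\left(h \right)} = - \frac{h^{2}}{4}$
$y = 15$ ($y = 5 \cdot 3 = 15$)
$\left(y + S{\left(4 \left(2 + 1\right) \right)}\right)^{2} = \left(15 - \frac{\left(4 \left(2 + 1\right)\right)^{2}}{4}\right)^{2} = \left(15 - \frac{\left(4 \cdot 3\right)^{2}}{4}\right)^{2} = \left(15 - \frac{12^{2}}{4}\right)^{2} = \left(15 - 36\right)^{2} = \left(-21\right)^{2} = 441$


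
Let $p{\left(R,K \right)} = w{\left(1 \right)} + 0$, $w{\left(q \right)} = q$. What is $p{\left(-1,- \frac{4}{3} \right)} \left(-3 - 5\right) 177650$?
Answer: $-1421200$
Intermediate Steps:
$p{\left(R,K \right)} = 1$ ($p{\left(R,K \right)} = 1 + 0 = 1$)
$p{\left(-1,- \frac{4}{3} \right)} \left(-3 - 5\right) 177650 = 1 \left(-3 - 5\right) 177650 = 1 \left(-8\right) 177650 = \left(-8\right) 177650 = -1421200$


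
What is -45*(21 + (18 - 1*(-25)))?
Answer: -2880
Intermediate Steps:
-45*(21 + (18 - 1*(-25))) = -45*(21 + (18 + 25)) = -45*(21 + 43) = -45*64 = -2880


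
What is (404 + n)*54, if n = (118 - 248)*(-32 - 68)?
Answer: 723816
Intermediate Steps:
n = 13000 (n = -130*(-100) = 13000)
(404 + n)*54 = (404 + 13000)*54 = 13404*54 = 723816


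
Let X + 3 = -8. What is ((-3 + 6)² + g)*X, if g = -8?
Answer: -11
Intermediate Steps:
X = -11 (X = -3 - 8 = -11)
((-3 + 6)² + g)*X = ((-3 + 6)² - 8)*(-11) = (3² - 8)*(-11) = (9 - 8)*(-11) = 1*(-11) = -11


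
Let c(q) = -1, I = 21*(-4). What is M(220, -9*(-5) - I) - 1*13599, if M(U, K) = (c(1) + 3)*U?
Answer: -13159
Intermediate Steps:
I = -84
M(U, K) = 2*U (M(U, K) = (-1 + 3)*U = 2*U)
M(220, -9*(-5) - I) - 1*13599 = 2*220 - 1*13599 = 440 - 13599 = -13159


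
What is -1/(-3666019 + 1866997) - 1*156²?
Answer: -43780999391/1799022 ≈ -24336.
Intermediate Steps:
-1/(-3666019 + 1866997) - 1*156² = -1/(-1799022) - 1*24336 = -1*(-1/1799022) - 24336 = 1/1799022 - 24336 = -43780999391/1799022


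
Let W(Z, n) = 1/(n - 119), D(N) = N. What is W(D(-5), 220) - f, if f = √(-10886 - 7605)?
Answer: 1/101 - 41*I*√11 ≈ 0.009901 - 135.98*I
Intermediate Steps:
f = 41*I*√11 (f = √(-18491) = 41*I*√11 ≈ 135.98*I)
W(Z, n) = 1/(-119 + n)
W(D(-5), 220) - f = 1/(-119 + 220) - 41*I*√11 = 1/101 - 41*I*√11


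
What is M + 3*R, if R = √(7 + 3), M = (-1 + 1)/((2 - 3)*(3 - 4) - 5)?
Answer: 3*√10 ≈ 9.4868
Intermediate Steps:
M = 0 (M = 0/(-1*(-1) - 5) = 0/(1 - 5) = 0/(-4) = 0*(-¼) = 0)
R = √10 ≈ 3.1623
M + 3*R = 0 + 3*√10 = 3*√10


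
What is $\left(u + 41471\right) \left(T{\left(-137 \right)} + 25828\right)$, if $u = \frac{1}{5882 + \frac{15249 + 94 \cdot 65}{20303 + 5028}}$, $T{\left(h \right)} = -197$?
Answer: $\frac{158397990521780362}{149018301} \approx 1.0629 \cdot 10^{9}$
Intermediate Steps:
$u = \frac{25331}{149018301}$ ($u = \frac{1}{5882 + \frac{15249 + 6110}{25331}} = \frac{1}{5882 + 21359 \cdot \frac{1}{25331}} = \frac{1}{5882 + \frac{21359}{25331}} = \frac{1}{\frac{149018301}{25331}} = \frac{25331}{149018301} \approx 0.00016999$)
$\left(u + 41471\right) \left(T{\left(-137 \right)} + 25828\right) = \left(\frac{25331}{149018301} + 41471\right) \left(-197 + 25828\right) = \frac{6179937986102}{149018301} \cdot 25631 = \frac{158397990521780362}{149018301}$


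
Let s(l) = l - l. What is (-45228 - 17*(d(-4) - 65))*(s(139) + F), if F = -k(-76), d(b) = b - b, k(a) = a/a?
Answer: 44123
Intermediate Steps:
k(a) = 1
d(b) = 0
F = -1 (F = -1*1 = -1)
s(l) = 0
(-45228 - 17*(d(-4) - 65))*(s(139) + F) = (-45228 - 17*(0 - 65))*(0 - 1) = (-45228 - 17*(-65))*(-1) = (-45228 + 1105)*(-1) = -44123*(-1) = 44123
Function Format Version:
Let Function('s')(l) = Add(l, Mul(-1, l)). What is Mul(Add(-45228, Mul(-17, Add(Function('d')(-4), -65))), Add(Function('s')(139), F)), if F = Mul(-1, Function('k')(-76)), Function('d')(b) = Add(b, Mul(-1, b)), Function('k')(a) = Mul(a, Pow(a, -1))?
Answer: 44123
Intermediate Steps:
Function('k')(a) = 1
Function('d')(b) = 0
F = -1 (F = Mul(-1, 1) = -1)
Function('s')(l) = 0
Mul(Add(-45228, Mul(-17, Add(Function('d')(-4), -65))), Add(Function('s')(139), F)) = Mul(Add(-45228, Mul(-17, Add(0, -65))), Add(0, -1)) = Mul(Add(-45228, Mul(-17, -65)), -1) = Mul(Add(-45228, 1105), -1) = Mul(-44123, -1) = 44123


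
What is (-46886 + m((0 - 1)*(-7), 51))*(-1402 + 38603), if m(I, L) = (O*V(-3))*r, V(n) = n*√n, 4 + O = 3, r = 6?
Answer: -1744206086 + 669618*I*√3 ≈ -1.7442e+9 + 1.1598e+6*I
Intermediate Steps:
O = -1 (O = -4 + 3 = -1)
V(n) = n^(3/2)
m(I, L) = 18*I*√3 (m(I, L) = -(-3)^(3/2)*6 = -(-3)*I*√3*6 = (3*I*√3)*6 = 18*I*√3)
(-46886 + m((0 - 1)*(-7), 51))*(-1402 + 38603) = (-46886 + 18*I*√3)*(-1402 + 38603) = (-46886 + 18*I*√3)*37201 = -1744206086 + 669618*I*√3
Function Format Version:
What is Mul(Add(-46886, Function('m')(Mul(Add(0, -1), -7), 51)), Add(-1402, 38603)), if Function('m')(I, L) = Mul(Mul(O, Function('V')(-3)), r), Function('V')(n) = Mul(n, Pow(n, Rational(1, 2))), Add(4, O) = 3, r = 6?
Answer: Add(-1744206086, Mul(669618, I, Pow(3, Rational(1, 2)))) ≈ Add(-1.7442e+9, Mul(1.1598e+6, I))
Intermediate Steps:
O = -1 (O = Add(-4, 3) = -1)
Function('V')(n) = Pow(n, Rational(3, 2))
Function('m')(I, L) = Mul(18, I, Pow(3, Rational(1, 2))) (Function('m')(I, L) = Mul(Mul(-1, Pow(-3, Rational(3, 2))), 6) = Mul(Mul(-1, Mul(-3, I, Pow(3, Rational(1, 2)))), 6) = Mul(Mul(3, I, Pow(3, Rational(1, 2))), 6) = Mul(18, I, Pow(3, Rational(1, 2))))
Mul(Add(-46886, Function('m')(Mul(Add(0, -1), -7), 51)), Add(-1402, 38603)) = Mul(Add(-46886, Mul(18, I, Pow(3, Rational(1, 2)))), Add(-1402, 38603)) = Mul(Add(-46886, Mul(18, I, Pow(3, Rational(1, 2)))), 37201) = Add(-1744206086, Mul(669618, I, Pow(3, Rational(1, 2))))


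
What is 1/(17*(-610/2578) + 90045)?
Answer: 1289/116062820 ≈ 1.1106e-5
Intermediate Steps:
1/(17*(-610/2578) + 90045) = 1/(17*(-610*1/2578) + 90045) = 1/(17*(-305/1289) + 90045) = 1/(-5185/1289 + 90045) = 1/(116062820/1289) = 1289/116062820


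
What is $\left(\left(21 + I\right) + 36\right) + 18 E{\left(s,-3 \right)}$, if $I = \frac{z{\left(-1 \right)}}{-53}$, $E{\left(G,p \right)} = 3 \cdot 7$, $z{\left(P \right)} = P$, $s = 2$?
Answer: $\frac{23056}{53} \approx 435.02$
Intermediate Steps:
$E{\left(G,p \right)} = 21$
$I = \frac{1}{53}$ ($I = - \frac{1}{-53} = \left(-1\right) \left(- \frac{1}{53}\right) = \frac{1}{53} \approx 0.018868$)
$\left(\left(21 + I\right) + 36\right) + 18 E{\left(s,-3 \right)} = \left(\left(21 + \frac{1}{53}\right) + 36\right) + 18 \cdot 21 = \left(\frac{1114}{53} + 36\right) + 378 = \frac{3022}{53} + 378 = \frac{23056}{53}$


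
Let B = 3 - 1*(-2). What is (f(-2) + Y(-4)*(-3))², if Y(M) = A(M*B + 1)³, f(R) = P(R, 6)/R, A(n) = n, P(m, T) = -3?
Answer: 1693898649/4 ≈ 4.2347e+8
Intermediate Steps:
B = 5 (B = 3 + 2 = 5)
f(R) = -3/R
Y(M) = (1 + 5*M)³ (Y(M) = (M*5 + 1)³ = (5*M + 1)³ = (1 + 5*M)³)
(f(-2) + Y(-4)*(-3))² = (-3/(-2) + (1 + 5*(-4))³*(-3))² = (-3*(-½) + (1 - 20)³*(-3))² = (3/2 + (-19)³*(-3))² = (3/2 - 6859*(-3))² = (3/2 + 20577)² = (41157/2)² = 1693898649/4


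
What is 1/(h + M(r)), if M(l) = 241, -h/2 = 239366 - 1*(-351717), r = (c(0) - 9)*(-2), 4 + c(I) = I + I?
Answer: -1/1181925 ≈ -8.4608e-7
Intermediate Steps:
c(I) = -4 + 2*I (c(I) = -4 + (I + I) = -4 + 2*I)
r = 26 (r = ((-4 + 2*0) - 9)*(-2) = ((-4 + 0) - 9)*(-2) = (-4 - 9)*(-2) = -13*(-2) = 26)
h = -1182166 (h = -2*(239366 - 1*(-351717)) = -2*(239366 + 351717) = -2*591083 = -1182166)
1/(h + M(r)) = 1/(-1182166 + 241) = 1/(-1181925) = -1/1181925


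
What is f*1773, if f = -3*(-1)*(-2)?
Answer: -10638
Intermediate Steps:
f = -6 (f = 3*(-2) = -6)
f*1773 = -6*1773 = -10638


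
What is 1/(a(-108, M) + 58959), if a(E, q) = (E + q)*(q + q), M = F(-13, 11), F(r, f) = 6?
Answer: 1/57735 ≈ 1.7321e-5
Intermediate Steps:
M = 6
a(E, q) = 2*q*(E + q) (a(E, q) = (E + q)*(2*q) = 2*q*(E + q))
1/(a(-108, M) + 58959) = 1/(2*6*(-108 + 6) + 58959) = 1/(2*6*(-102) + 58959) = 1/(-1224 + 58959) = 1/57735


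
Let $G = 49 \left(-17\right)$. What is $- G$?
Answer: $833$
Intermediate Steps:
$G = -833$
$- G = \left(-1\right) \left(-833\right) = 833$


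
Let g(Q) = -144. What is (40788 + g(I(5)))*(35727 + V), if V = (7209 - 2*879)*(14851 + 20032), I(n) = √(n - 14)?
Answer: 7729796226240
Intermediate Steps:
I(n) = √(-14 + n)
V = 190147233 (V = (7209 - 1758)*34883 = 5451*34883 = 190147233)
(40788 + g(I(5)))*(35727 + V) = (40788 - 144)*(35727 + 190147233) = 40644*190182960 = 7729796226240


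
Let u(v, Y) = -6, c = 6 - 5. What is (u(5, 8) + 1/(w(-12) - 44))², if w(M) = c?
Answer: 67081/1849 ≈ 36.280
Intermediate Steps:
c = 1
w(M) = 1
(u(5, 8) + 1/(w(-12) - 44))² = (-6 + 1/(1 - 44))² = (-6 + 1/(-43))² = (-6 - 1/43)² = (-259/43)² = 67081/1849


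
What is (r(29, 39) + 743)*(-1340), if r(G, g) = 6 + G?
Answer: -1042520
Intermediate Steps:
(r(29, 39) + 743)*(-1340) = ((6 + 29) + 743)*(-1340) = (35 + 743)*(-1340) = 778*(-1340) = -1042520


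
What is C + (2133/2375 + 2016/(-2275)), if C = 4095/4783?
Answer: 128198052/147675125 ≈ 0.86811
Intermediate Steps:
C = 4095/4783 (C = 4095*(1/4783) = 4095/4783 ≈ 0.85616)
C + (2133/2375 + 2016/(-2275)) = 4095/4783 + (2133/2375 + 2016/(-2275)) = 4095/4783 + (2133*(1/2375) + 2016*(-1/2275)) = 4095/4783 + (2133/2375 - 288/325) = 4095/4783 + 369/30875 = 128198052/147675125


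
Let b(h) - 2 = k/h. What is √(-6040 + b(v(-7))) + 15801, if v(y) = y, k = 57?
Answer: 15801 + I*√296261/7 ≈ 15801.0 + 77.757*I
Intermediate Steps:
b(h) = 2 + 57/h
√(-6040 + b(v(-7))) + 15801 = √(-6040 + (2 + 57/(-7))) + 15801 = √(-6040 + (2 + 57*(-⅐))) + 15801 = √(-6040 + (2 - 57/7)) + 15801 = √(-6040 - 43/7) + 15801 = √(-42323/7) + 15801 = I*√296261/7 + 15801 = 15801 + I*√296261/7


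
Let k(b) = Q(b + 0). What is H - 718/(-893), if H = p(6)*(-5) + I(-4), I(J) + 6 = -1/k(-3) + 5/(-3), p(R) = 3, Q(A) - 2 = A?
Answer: -55891/2679 ≈ -20.863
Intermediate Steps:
Q(A) = 2 + A
k(b) = 2 + b (k(b) = 2 + (b + 0) = 2 + b)
I(J) = -20/3 (I(J) = -6 + (-1/(2 - 3) + 5/(-3)) = -6 + (-1/(-1) + 5*(-1/3)) = -6 + (-1*(-1) - 5/3) = -6 + (1 - 5/3) = -6 - 2/3 = -20/3)
H = -65/3 (H = 3*(-5) - 20/3 = -15 - 20/3 = -65/3 ≈ -21.667)
H - 718/(-893) = -65/3 - 718/(-893) = -65/3 - 718*(-1)/893 = -65/3 - 1*(-718/893) = -65/3 + 718/893 = -55891/2679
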